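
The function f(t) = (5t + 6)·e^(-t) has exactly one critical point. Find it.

-1/5

f'(t) = 5·e^(-t) + (5t + 6)·(-1)·e^(-t) = (-5t - 1)·e^(-t). Since e^(-t) > 0, the only critical point is t = -1/5.
f''(-1/5) has the same sign as -5 < 0, so this is a local maximum.
f(-1/5) = (5)·e^(1/5) ≈ 6.1070.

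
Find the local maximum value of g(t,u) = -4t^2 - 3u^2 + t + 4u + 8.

451/48

∂g/∂t = -8t + 1 = 0 and ∂g/∂u = -6u + 4 = 0, so (t, u) = (1/8, 2/3).
The Hessian has g_{tt} = -8, g_{uu} = -6, g_{tu} = 0, giving D = 48 > 0 with g_{tt} < 0, so the point is a local maximum.
g(1/8, 2/3) = 451/48.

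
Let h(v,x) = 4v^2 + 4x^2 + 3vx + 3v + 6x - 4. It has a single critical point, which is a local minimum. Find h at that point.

∂h/∂v = 8v + 3x + 3 = 0 and ∂h/∂x = 3v + 8x + 6 = 0, so (v, x) = (-6/55, -39/55).
The Hessian has h_{vv} = 8, h_{xx} = 8, h_{vx} = 3, giving D = 55 > 0 with h_{vv} > 0, so the point is a local minimum.
h(-6/55, -39/55) = -346/55.

-346/55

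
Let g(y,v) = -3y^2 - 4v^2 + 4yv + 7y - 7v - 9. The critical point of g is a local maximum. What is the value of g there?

-141/32

∂g/∂y = -6y + 4v + 7 = 0 and ∂g/∂v = 4y - 8v - 7 = 0, so (y, v) = (7/8, -7/16).
The Hessian has g_{yy} = -6, g_{vv} = -8, g_{yv} = 4, giving D = 32 > 0 with g_{yy} < 0, so the point is a local maximum.
g(7/8, -7/16) = -141/32.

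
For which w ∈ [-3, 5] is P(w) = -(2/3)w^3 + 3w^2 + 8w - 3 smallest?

P'(w) = -2w^2 + 6w + 8, which vanishes at w = -1 and w = 4.
Candidates: P(-3) = 18; P(-1) = -22/3; P(4) = 103/3; P(5) = 86/3.
Hence the absolute minimum is -22/3 at w = -1.

-1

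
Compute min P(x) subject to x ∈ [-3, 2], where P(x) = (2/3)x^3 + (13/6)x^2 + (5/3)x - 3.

-13/2

P'(x) = 2x^2 + (13/3)x + 5/3, which vanishes at x = -5/3 and x = -1/2.
Compare values at every candidate in [-3, 2]: P(-3) = -13/2, P(-5/3) = -461/162, P(-1/2) = -27/8, P(2) = 43/3.
The minimum over the interval is -13/2, attained at x = -3.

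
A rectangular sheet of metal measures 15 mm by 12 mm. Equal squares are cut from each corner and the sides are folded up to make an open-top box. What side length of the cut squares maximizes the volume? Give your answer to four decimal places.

2.2087

With cut size x, the volume is V(x) = x(15 − 2x)(12 − 2x) for 0 < x < 6.
V'(x) = 12x^2 − 108x + 180. Setting V'(x) = 0 gives x ≈ 2.2087 (the root in (0, 6)).
V''(x) = 24x − 108 is negative there, so this is the maximum; V ≈ 177.2341.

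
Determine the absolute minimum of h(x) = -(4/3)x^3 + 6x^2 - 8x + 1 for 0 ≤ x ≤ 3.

-5

The derivative is -4x^2 + 12x - 8, which vanishes at x = 1 and x = 2.
Evaluating at the critical points and endpoints: h(0) = 1, h(1) = -7/3, h(2) = -5/3, h(3) = -5.
The minimum over the interval is -5, attained at x = 3.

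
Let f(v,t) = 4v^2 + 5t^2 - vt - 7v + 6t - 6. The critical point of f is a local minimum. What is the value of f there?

∂f/∂v = 8v - t - 7 = 0 and ∂f/∂t = -v + 10t + 6 = 0, so (v, t) = (64/79, -41/79).
The Hessian has f_{vv} = 8, f_{tt} = 10, f_{vt} = -1, giving D = 79 > 0 with f_{vv} > 0, so the point is a local minimum.
f(64/79, -41/79) = -821/79.

-821/79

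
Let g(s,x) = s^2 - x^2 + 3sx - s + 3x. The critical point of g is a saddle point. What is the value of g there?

17/13

∂g/∂s = 2s + 3x - 1 = 0 and ∂g/∂x = 3s - 2x + 3 = 0, so (s, x) = (-7/13, 9/13).
The Hessian has g_{ss} = 2, g_{xx} = -2, g_{sx} = 3, giving D = -13 < 0, so the point is a saddle point.
g(-7/13, 9/13) = 17/13.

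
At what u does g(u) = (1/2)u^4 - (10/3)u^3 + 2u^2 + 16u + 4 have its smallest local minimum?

g'(u) = 2u^3 - 10u^2 + 4u + 16 = 0 at u = -1, 2, 4.
Second-derivative test with g''(u) = 6u^2 - 20u + 4: g''(-1) = 30 > 0 ⇒ local minimum; g''(2) = -12 < 0 ⇒ local maximum; g''(4) = 20 > 0 ⇒ local minimum.
So the smallest local minimum value is g(-1) = -37/6.

-1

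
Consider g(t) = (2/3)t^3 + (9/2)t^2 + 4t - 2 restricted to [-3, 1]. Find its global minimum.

-71/24

Differentiating, g'(t) = 2t^2 + 9t + 4; whose only zero in [-3, 1] is t = -1/2.
Candidates: g(-3) = 17/2; g(-1/2) = -71/24; g(1) = 43/6.
So the minimum is g(-1/2) = -71/24.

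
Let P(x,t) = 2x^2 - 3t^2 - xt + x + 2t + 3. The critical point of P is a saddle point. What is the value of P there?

82/25

∂P/∂x = 4x - t + 1 = 0 and ∂P/∂t = -x - 6t + 2 = 0, so (x, t) = (-4/25, 9/25).
The Hessian has P_{xx} = 4, P_{tt} = -6, P_{xt} = -1, giving D = -25 < 0, so the point is a saddle point.
P(-4/25, 9/25) = 82/25.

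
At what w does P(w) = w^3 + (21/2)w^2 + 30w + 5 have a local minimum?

-2

P'(w) = 3w^2 + 21w + 30. Setting P'(w) = 0 gives w ∈ {-5, -2}.
Second-derivative test with P''(w) = 6w + 21: P''(-5) = -9 < 0 ⇒ local maximum; P''(-2) = 9 > 0 ⇒ local minimum.
The local minimum is P(-2) = -21.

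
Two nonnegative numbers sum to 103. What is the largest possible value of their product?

With x + y = 103, the product is P(x) = x(103 − x).
P'(x) = 103 − 2x = 0 gives x = 103/2; P'' = −2 < 0, so this is the maximum.
P = 103/2·103/2 = 10609/4.

10609/4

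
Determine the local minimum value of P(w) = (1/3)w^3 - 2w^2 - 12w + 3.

Critical points: P'(w) = w^2 - 4w - 12 vanishes at w = -2, 6.
Second-derivative test with P''(w) = 2w - 4: P''(-2) = -8 < 0 ⇒ local maximum; P''(6) = 8 > 0 ⇒ local minimum.
So the local minimum value is P(6) = -69.

-69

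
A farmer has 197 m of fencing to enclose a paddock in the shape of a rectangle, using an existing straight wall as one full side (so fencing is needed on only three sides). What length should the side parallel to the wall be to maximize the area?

197/2

Let the sides perpendicular to the wall have length x and the parallel side y, so 2x + y = 197 and the area is A = xy = x(197 − 2x).
A'(x) = 197 − 4x = 0 gives x = 197/4, and A''(x) = −4 < 0 confirms a maximum.
Then y = 197 − 2·197/4 = 197/2 and A = 38809/8.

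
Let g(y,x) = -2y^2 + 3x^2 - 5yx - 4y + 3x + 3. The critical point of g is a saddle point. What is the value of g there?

117/49

∂g/∂y = -4y - 5x - 4 = 0 and ∂g/∂x = -5y + 6x + 3 = 0, so (y, x) = (-9/49, -32/49).
The Hessian has g_{yy} = -4, g_{xx} = 6, g_{yx} = -5, giving D = -49 < 0, so the point is a saddle point.
g(-9/49, -32/49) = 117/49.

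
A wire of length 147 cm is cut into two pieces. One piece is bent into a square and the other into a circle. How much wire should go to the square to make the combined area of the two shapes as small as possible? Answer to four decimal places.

82.3346

Let x be the length used for the square. Square side x/4; circle radius (147−x)/(2π).
A(x) = (x/4)² + π·((147−x)/(2π))² = x²/16 + (147−x)²/(4π) for 0 ≤ x ≤ 147. A'(x) = x/8 − (147−x)/(2π) = 0 gives x = 4·147/(π+4) ≈ 82.3346.
A'' = 1/8 + 1/(2π) > 0, so this gives the minimum combined area; x ≈ 82.3346 cm to the square.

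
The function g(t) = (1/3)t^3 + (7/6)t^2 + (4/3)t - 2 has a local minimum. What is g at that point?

-5/2

g'(t) = t^2 + (7/3)t + 4/3 = 0 at t = -4/3, -1.
Since g''(t) = 2t + 7/3, we get g''(-4/3) = -1/3 < 0 ⇒ local maximum; g''(-1) = 1/3 > 0 ⇒ local minimum.
So the local minimum value is g(-1) = -5/2.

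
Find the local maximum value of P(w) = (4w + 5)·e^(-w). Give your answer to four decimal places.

5.1361

By the product rule, P'(w) = (-4w - 1)·e^(-w). Since e^(-w) > 0, the only critical point is w = -1/4.
P''(-1/4) has the same sign as -4 < 0, so this is a local maximum.
P(-1/4) = (4)·e^(1/4) ≈ 5.1361.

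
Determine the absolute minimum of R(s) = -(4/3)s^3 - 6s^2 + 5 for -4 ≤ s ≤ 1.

The derivative is -4s^2 - 12s, which vanishes at s = -3 and s = 0.
Compare values at every candidate in [-4, 1]: R(-4) = -17/3, R(-3) = -13, R(0) = 5, R(1) = -7/3.
So the minimum is R(-3) = -13.

-13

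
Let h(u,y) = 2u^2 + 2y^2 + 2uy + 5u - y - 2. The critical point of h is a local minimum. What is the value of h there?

-43/6

∂h/∂u = 4u + 2y + 5 = 0 and ∂h/∂y = 2u + 4y - 1 = 0, so (u, y) = (-11/6, 7/6).
The Hessian has h_{uu} = 4, h_{yy} = 4, h_{uy} = 2, giving D = 12 > 0 with h_{uu} > 0, so the point is a local minimum.
h(-11/6, 7/6) = -43/6.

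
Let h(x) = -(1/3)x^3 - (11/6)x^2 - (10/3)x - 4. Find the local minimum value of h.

-2

h'(x) = -x^2 - (11/3)x - 10/3 = 0 at x = -2, -5/3.
Since h''(x) = -2x - 11/3, we get h''(-2) = 1/3 > 0 ⇒ local minimum; h''(-5/3) = -1/3 < 0 ⇒ local maximum.
So the local minimum value is h(-2) = -2.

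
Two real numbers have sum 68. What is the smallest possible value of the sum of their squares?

With a + b = 68, a^2 + b^2 = a^2 + (68 − a)^2.
The derivative 2a − 2(68 − a) = 4a − 136 vanishes at a = 34; second derivative 4 > 0, a minimum.
The minimum is 2·(34)^2 = 2312.

2312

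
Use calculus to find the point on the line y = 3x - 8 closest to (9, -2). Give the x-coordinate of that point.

27/10

Minimize D(x)^2 = (x - 9)^2 + (3x - 6)^2.
d/dx[D^2] = 2(x - 9) + 2·3·(3x - 6) = 0 ⇒ x = 27/10.
Then y = 1/10 and the distance is √(441/10) ≈ 6.6408.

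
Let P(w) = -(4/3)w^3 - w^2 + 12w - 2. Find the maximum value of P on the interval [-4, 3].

P'(w) = -4w^2 - 2w + 12, which vanishes at w = -2 and w = 3/2.
Candidates: P(-4) = 58/3, P(-2) = -58/3, P(3/2) = 37/4, P(3) = -11.
So the maximum is P(-4) = 58/3.

58/3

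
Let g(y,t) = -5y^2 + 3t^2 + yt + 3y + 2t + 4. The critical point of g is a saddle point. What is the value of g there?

∂g/∂y = -10y + t + 3 = 0 and ∂g/∂t = y + 6t + 2 = 0, so (y, t) = (16/61, -23/61).
The Hessian has g_{yy} = -10, g_{tt} = 6, g_{yt} = 1, giving D = -61 < 0, so the point is a saddle point.
g(16/61, -23/61) = 245/61.

245/61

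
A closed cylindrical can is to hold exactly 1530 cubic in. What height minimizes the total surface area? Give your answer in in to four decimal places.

With radius r and height h, πr²h = 1530 so h = 1530/(πr²), and S(r) = 2πr² + 2πrh = 2πr² + 2·1530/r.
S'(r) = 4πr − 2·1530/r² = 0 ⇒ r³ = 1530/(2π), so r ≈ 6.2446 and h = 2r ≈ 12.4892.
S''(r) = 4π + 4·1530/r³ > 0, so this is the minimum; S ≈ 735.0364.

12.4892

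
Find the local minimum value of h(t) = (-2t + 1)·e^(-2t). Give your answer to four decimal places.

-0.1353

By the product rule, h'(t) = (4t - 4)·e^(-2t). Since e^(-2t) > 0, the only critical point is t = 1.
h''(1) has the same sign as 4 > 0, so this is a local minimum.
h(1) = (-1)·e^(-2) ≈ -0.1353.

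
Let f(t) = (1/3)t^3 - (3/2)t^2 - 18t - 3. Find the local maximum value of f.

f'(t) = t^2 - 3t - 18. Setting f'(t) = 0 gives t ∈ {-3, 6}.
Since f''(t) = 2t - 3, we get f''(-3) = -9 < 0 ⇒ local maximum; f''(6) = 9 > 0 ⇒ local minimum.
So the local maximum value is f(-3) = 57/2.

57/2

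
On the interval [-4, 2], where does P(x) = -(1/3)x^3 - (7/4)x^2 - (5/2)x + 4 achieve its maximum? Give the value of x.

-4

Differentiating, P'(x) = -x^2 - (7/2)x - 5/2; which vanishes at x = -5/2 and x = -1.
Compare values at every candidate in [-4, 2]: P(-4) = 22/3, P(-5/2) = 217/48, P(-1) = 61/12, P(2) = -32/3.
The maximum over the interval is 22/3, attained at x = -4.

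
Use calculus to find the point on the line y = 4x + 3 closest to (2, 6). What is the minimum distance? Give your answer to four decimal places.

Minimize D(x)^2 = (x - 2)^2 + (4x - 3)^2.
d/dx[D^2] = 2(x - 2) + 2·4·(4x - 3) = 0 ⇒ x = 14/17.
Then y = 107/17 and the distance is √(25/17) ≈ 1.2127.

1.2127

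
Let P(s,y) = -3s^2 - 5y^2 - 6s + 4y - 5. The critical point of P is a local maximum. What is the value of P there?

∂P/∂s = -6s - 6 = 0 and ∂P/∂y = -10y + 4 = 0, so (s, y) = (-1, 2/5).
The Hessian has P_{ss} = -6, P_{yy} = -10, P_{sy} = 0, giving D = 60 > 0 with P_{ss} < 0, so the point is a local maximum.
P(-1, 2/5) = -6/5.

-6/5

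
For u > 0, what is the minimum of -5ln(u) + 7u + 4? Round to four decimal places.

10.6824

P'(u) = -5/u + 7 = 0 gives u = 5/7.
P''(u) = 5/u², which is positive for u > 0, so this is a local minimum.
P(5/7) = -5·ln(5/7) + 5 + 4 ≈ 10.6824.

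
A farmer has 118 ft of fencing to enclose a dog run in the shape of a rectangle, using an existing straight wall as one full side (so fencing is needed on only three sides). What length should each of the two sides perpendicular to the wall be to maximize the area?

59/2

Let the sides perpendicular to the wall have length x and the parallel side y, so 2x + y = 118 and the area is A = xy = x(118 − 2x).
A'(x) = 118 − 4x = 0 gives x = 59/2, and A''(x) = −4 < 0 confirms a maximum.
Then y = 118 − 2·59/2 = 59 and A = 3481/2.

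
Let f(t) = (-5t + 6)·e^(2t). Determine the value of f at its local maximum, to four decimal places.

f'(t) = (-5)·e^(2t) + (-5t + 6)·2·e^(2t) = (-10t + 7)·e^(2t). Since e^(2t) > 0, the only critical point is t = 7/10.
f''(7/10) has the same sign as -10 < 0, so this is a local maximum.
f(7/10) = (5/2)·e^(7/5) ≈ 10.1380.

10.1380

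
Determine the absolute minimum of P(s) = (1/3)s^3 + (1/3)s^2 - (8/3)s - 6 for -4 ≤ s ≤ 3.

-34/3

P'(s) = s^2 + (2/3)s - 8/3, which vanishes at s = -2 and s = 4/3.
Candidates: P(-4) = -34/3,  P(-2) = -2,  P(4/3) = -662/81,  P(3) = -2.
The minimum over the interval is -34/3, attained at s = -4.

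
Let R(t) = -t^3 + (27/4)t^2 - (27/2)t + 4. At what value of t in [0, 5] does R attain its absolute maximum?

0

Differentiating, R'(t) = -3t^2 + (27/2)t - 27/2; which vanishes at t = 3/2 and t = 3.
Compare values at every candidate in [0, 5]: R(0) = 4; R(3/2) = -71/16; R(3) = -11/4; R(5) = -79/4.
So the maximum is R(0) = 4.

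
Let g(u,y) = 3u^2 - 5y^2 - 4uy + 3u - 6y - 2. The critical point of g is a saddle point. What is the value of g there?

-161/76

∂g/∂u = 6u - 4y + 3 = 0 and ∂g/∂y = -4u - 10y - 6 = 0, so (u, y) = (-27/38, -6/19).
The Hessian has g_{uu} = 6, g_{yy} = -10, g_{uy} = -4, giving D = -76 < 0, so the point is a saddle point.
g(-27/38, -6/19) = -161/76.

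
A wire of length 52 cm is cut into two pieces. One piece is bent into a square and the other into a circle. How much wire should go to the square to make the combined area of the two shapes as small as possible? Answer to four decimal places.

Let x be the length used for the square. Square side x/4; circle radius (52−x)/(2π).
A(x) = (x/4)² + π·((52−x)/(2π))² = x²/16 + (52−x)²/(4π) for 0 ≤ x ≤ 52. A'(x) = x/8 − (52−x)/(2π) = 0 gives x = 4·52/(π+4) ≈ 29.1252.
A'' = 1/8 + 1/(2π) > 0, so this gives the minimum combined area; x ≈ 29.1252 cm to the square.

29.1252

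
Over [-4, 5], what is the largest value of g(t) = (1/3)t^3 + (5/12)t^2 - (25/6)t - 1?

g'(t) = t^2 + (5/6)t - 25/6, which vanishes at t = -5/2 and t = 5/3.
Candidates: g(-4) = 1; g(-5/2) = 109/16; g(5/3) = -1699/324; g(5) = 121/4.
Hence the absolute maximum is 121/4 at t = 5.

121/4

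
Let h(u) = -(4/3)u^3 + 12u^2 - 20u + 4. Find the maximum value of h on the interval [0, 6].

112/3

h'(u) = -4u^2 + 24u - 20, which vanishes at u = 1 and u = 5.
Evaluating at the critical points and endpoints: h(0) = 4; h(1) = -16/3; h(5) = 112/3; h(6) = 28.
The maximum over the interval is 112/3, attained at u = 5.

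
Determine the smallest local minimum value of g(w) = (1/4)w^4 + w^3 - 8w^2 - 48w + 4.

-188

Critical points: g'(w) = w^3 + 3w^2 - 16w - 48 vanishes at w = -4, -3, 4.
g''(w) = 3w^2 + 6w - 16. g''(-4) = 8 > 0 ⇒ local minimum; g''(-3) = -7 < 0 ⇒ local maximum; g''(4) = 56 > 0 ⇒ local minimum.
Thus g has its smallest local minimum at w = 4, with value -188.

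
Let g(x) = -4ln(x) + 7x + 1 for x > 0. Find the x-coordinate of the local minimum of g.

4/7

g'(x) = -4/x + 7 = 0 gives x = 4/7.
g''(x) = 4/x², which is positive for x > 0, so this is a local minimum.
g(4/7) = -4·ln(4/7) + 4 + 1 ≈ 7.2385.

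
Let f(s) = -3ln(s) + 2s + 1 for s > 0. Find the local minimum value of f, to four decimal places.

2.7836

f'(s) = -3/s + 2 = 0 gives s = 3/2.
f''(s) = 3/s², which is positive for s > 0, so this is a local minimum.
f(3/2) = -3·ln(3/2) + 3 + 1 ≈ 2.7836.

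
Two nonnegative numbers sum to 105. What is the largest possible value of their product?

11025/4

With x + y = 105, the product is P(x) = x(105 − x).
P'(x) = 105 − 2x = 0 gives x = 105/2; P'' = −2 < 0, so this is the maximum.
P = 105/2·105/2 = 11025/4.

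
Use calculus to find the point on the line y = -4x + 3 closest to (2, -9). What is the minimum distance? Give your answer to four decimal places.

0.9701

Minimize D(x)^2 = (x - 2)^2 + (-4x + 12)^2.
d/dx[D^2] = 2(x - 2) + 2·(-4)·(-4x + 12) = 0 ⇒ x = 50/17.
Then y = -149/17 and the distance is √(16/17) ≈ 0.9701.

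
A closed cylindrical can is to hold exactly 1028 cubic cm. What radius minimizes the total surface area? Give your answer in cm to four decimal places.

With radius r and height h, πr²h = 1028 so h = 1028/(πr²), and S(r) = 2πr² + 2πrh = 2πr² + 2·1028/r.
S'(r) = 4πr − 2·1028/r² = 0 ⇒ r³ = 1028/(2π), so r ≈ 5.4694 and h = 2r ≈ 10.9388.
S''(r) = 4π + 4·1028/r³ > 0, so this is the minimum; S ≈ 563.8669.

5.4694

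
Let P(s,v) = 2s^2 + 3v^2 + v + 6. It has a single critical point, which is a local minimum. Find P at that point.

71/12

∂P/∂s = 4s = 0 and ∂P/∂v = 6v + 1 = 0, so (s, v) = (0, -1/6).
The Hessian has P_{ss} = 4, P_{vv} = 6, P_{sv} = 0, giving D = 24 > 0 with P_{ss} > 0, so the point is a local minimum.
P(0, -1/6) = 71/12.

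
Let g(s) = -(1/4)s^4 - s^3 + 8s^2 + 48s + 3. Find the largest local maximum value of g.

195

g'(s) = -s^3 - 3s^2 + 16s + 48. Setting g'(s) = 0 gives s ∈ {-4, -3, 4}.
Second-derivative test with g''(s) = -3s^2 - 6s + 16: g''(-4) = -8 < 0 ⇒ local maximum; g''(-3) = 7 > 0 ⇒ local minimum; g''(4) = -56 < 0 ⇒ local maximum.
Thus g has its largest local maximum at s = 4, with value 195.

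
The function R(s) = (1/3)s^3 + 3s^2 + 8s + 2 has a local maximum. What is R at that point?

Critical points: R'(s) = s^2 + 6s + 8 vanishes at s = -4, -2.
R''(s) = 2s + 6. R''(-4) = -2 < 0 ⇒ local maximum; R''(-2) = 2 > 0 ⇒ local minimum.
So the local maximum value is R(-4) = -10/3.

-10/3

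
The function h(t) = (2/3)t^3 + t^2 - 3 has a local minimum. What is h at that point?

h'(t) = 2t^2 + 2t. Setting h'(t) = 0 gives t ∈ {-1, 0}.
h''(t) = 4t + 2. h''(-1) = -2 < 0 ⇒ local maximum; h''(0) = 2 > 0 ⇒ local minimum.
Thus h has its local minimum at t = 0, with value -3.

-3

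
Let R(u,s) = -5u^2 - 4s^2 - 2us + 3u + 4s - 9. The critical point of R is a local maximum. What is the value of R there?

-148/19

∂R/∂u = -10u - 2s + 3 = 0 and ∂R/∂s = -2u - 8s + 4 = 0, so (u, s) = (4/19, 17/38).
The Hessian has R_{uu} = -10, R_{ss} = -8, R_{us} = -2, giving D = 76 > 0 with R_{uu} < 0, so the point is a local maximum.
R(4/19, 17/38) = -148/19.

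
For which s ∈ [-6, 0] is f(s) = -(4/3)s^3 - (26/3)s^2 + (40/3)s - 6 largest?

0

f'(s) = -4s^2 - (52/3)s + 40/3, whose only zero in [-6, 0] is s = -5.
Candidates: f(-6) = -110,  f(-5) = -368/3,  f(0) = -6.
So the maximum is f(0) = -6.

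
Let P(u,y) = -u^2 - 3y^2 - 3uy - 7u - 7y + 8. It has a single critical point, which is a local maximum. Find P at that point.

∂P/∂u = -2u - 3y - 7 = 0 and ∂P/∂y = -3u - 6y - 7 = 0, so (u, y) = (-7, 7/3).
The Hessian has P_{uu} = -2, P_{yy} = -6, P_{uy} = -3, giving D = 3 > 0 with P_{uu} < 0, so the point is a local maximum.
P(-7, 7/3) = 73/3.

73/3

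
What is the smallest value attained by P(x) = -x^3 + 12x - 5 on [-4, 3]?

-21

P'(x) = -3x^2 + 12, which vanishes at x = -2 and x = 2.
Candidates: P(-4) = 11; P(-2) = -21; P(2) = 11; P(3) = 4.
Hence the absolute minimum is -21 at x = -2.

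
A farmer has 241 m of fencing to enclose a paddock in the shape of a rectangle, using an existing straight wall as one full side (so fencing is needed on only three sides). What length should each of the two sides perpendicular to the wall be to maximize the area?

241/4

Let the sides perpendicular to the wall have length x and the parallel side y, so 2x + y = 241 and the area is A = xy = x(241 − 2x).
A'(x) = 241 − 4x = 0 gives x = 241/4, and A''(x) = −4 < 0 confirms a maximum.
Then y = 241 − 2·241/4 = 241/2 and A = 58081/8.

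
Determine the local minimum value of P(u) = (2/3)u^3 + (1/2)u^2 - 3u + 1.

P'(u) = 2u^2 + u - 3 = 0 at u = -3/2, 1.
P''(u) = 4u + 1. P''(-3/2) = -5 < 0 ⇒ local maximum; P''(1) = 5 > 0 ⇒ local minimum.
Thus P has its local minimum at u = 1, with value -5/6.

-5/6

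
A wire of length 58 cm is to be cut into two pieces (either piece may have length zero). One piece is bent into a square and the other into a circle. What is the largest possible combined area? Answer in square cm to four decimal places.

Let x be the length used for the square. Square side x/4; circle radius (58−x)/(2π).
A(x) = (x/4)² + π·((58−x)/(2π))² = x²/16 + (58−x)²/(4π) for 0 ≤ x ≤ 58. A'(x) = x/8 − (58−x)/(2π) = 0 gives x = 4·58/(π+4) ≈ 32.4858.
A'' > 0, so the interior critical point is a minimum; the maximum is at an endpoint. A(0) = 267.6986 and A(58) = 210.2500, so the largest area is 267.6986.

267.6986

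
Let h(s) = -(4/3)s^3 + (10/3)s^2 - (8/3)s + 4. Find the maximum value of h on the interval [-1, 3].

The derivative is -4s^2 + (20/3)s - 8/3, which vanishes at s = 2/3 and s = 1.
Compare values at every candidate in [-1, 3]: h(-1) = 34/3,  h(2/3) = 268/81,  h(1) = 10/3,  h(3) = -10.
So the maximum is h(-1) = 34/3.

34/3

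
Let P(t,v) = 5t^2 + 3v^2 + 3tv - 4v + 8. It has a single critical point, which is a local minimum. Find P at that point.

∂P/∂t = 10t + 3v = 0 and ∂P/∂v = 3t + 6v - 4 = 0, so (t, v) = (-4/17, 40/51).
The Hessian has P_{tt} = 10, P_{vv} = 6, P_{tv} = 3, giving D = 51 > 0 with P_{tt} > 0, so the point is a local minimum.
P(-4/17, 40/51) = 328/51.

328/51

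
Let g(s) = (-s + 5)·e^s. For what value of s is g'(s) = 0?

By the product rule, g'(s) = (-s + 4)·e^s. Since e^s > 0, the only critical point is s = 4.
g''(4) has the same sign as -1 < 0, so this is a local maximum.
g(4) = (1)·e^(4) ≈ 54.5982.

4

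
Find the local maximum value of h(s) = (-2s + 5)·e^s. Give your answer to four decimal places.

h'(s) = (-2)·e^s + (-2s + 5)·1·e^s = (-2s + 3)·e^s. Since e^s > 0, the only critical point is s = 3/2.
h''(3/2) has the same sign as -2 < 0, so this is a local maximum.
h(3/2) = (2)·e^(3/2) ≈ 8.9634.

8.9634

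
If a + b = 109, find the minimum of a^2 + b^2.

11881/2

With a + b = 109, a^2 + b^2 = a^2 + (109 − a)^2.
The derivative 2a − 2(109 − a) = 4a − 218 vanishes at a = 109/2; second derivative 4 > 0, a minimum.
The minimum is 2·(109/2)^2 = 11881/2.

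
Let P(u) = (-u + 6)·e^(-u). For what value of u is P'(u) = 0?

7

By the product rule, P'(u) = (u - 7)·e^(-u). Since e^(-u) > 0, the only critical point is u = 7.
P''(7) has the same sign as 1 > 0, so this is a local minimum.
P(7) = (-1)·e^(-7) ≈ -0.0009.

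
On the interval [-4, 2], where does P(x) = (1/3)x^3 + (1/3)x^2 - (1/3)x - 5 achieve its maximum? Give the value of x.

Differentiating, P'(x) = x^2 + (2/3)x - 1/3; which vanishes at x = -1 and x = 1/3.
Compare values at every candidate in [-4, 2]: P(-4) = -59/3, P(-1) = -14/3, P(1/3) = -410/81, P(2) = -5/3.
So the maximum is P(2) = -5/3.

2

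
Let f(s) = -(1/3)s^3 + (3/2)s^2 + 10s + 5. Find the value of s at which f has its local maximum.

Critical points: f'(s) = -s^2 + 3s + 10 vanishes at s = -2, 5.
Second-derivative test with f''(s) = -2s + 3: f''(-2) = 7 > 0 ⇒ local minimum; f''(5) = -7 < 0 ⇒ local maximum.
Thus f has its local maximum at s = 5, with value 305/6.

5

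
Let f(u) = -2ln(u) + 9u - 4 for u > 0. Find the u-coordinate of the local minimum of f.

f'(u) = -2/u + 9 = 0 gives u = 2/9.
f''(u) = 2/u², which is positive for u > 0, so this is a local minimum.
f(2/9) = -2·ln(2/9) + 2 - 4 ≈ 1.0082.

2/9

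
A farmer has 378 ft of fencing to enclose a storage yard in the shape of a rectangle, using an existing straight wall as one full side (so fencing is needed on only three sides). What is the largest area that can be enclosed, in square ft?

35721/2

Let the sides perpendicular to the wall have length x and the parallel side y, so 2x + y = 378 and the area is A = xy = x(378 − 2x).
A'(x) = 378 − 4x = 0 gives x = 189/2, and A''(x) = −4 < 0 confirms a maximum.
Then y = 378 − 2·189/2 = 189 and A = 35721/2.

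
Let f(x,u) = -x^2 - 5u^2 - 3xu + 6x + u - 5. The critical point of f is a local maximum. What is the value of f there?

∂f/∂x = -2x - 3u + 6 = 0 and ∂f/∂u = -3x - 10u + 1 = 0, so (x, u) = (57/11, -16/11).
The Hessian has f_{xx} = -2, f_{uu} = -10, f_{xu} = -3, giving D = 11 > 0 with f_{xx} < 0, so the point is a local maximum.
f(57/11, -16/11) = 108/11.

108/11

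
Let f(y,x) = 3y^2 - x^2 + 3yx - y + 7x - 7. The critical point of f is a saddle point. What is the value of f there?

20/21

∂f/∂y = 6y + 3x - 1 = 0 and ∂f/∂x = 3y - 2x + 7 = 0, so (y, x) = (-19/21, 15/7).
The Hessian has f_{yy} = 6, f_{xx} = -2, f_{yx} = 3, giving D = -21 < 0, so the point is a saddle point.
f(-19/21, 15/7) = 20/21.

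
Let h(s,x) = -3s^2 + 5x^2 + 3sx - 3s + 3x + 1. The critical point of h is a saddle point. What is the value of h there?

38/23

∂h/∂s = -6s + 3x - 3 = 0 and ∂h/∂x = 3s + 10x + 3 = 0, so (s, x) = (-13/23, -3/23).
The Hessian has h_{ss} = -6, h_{xx} = 10, h_{sx} = 3, giving D = -69 < 0, so the point is a saddle point.
h(-13/23, -3/23) = 38/23.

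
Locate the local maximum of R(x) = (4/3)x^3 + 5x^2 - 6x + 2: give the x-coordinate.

-3

R'(x) = 4x^2 + 10x - 6. Setting R'(x) = 0 gives x ∈ {-3, 1/2}.
Since R''(x) = 8x + 10, we get R''(-3) = -14 < 0 ⇒ local maximum; R''(1/2) = 14 > 0 ⇒ local minimum.
The local maximum is R(-3) = 29.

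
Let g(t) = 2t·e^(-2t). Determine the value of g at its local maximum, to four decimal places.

0.3679

g'(t) = 2·e^(-2t) + (2t)·(-2)·e^(-2t) = (-4t + 2)·e^(-2t). Since e^(-2t) > 0, the only critical point is t = 1/2.
g''(1/2) has the same sign as -4 < 0, so this is a local maximum.
g(1/2) = (1)·e^(-1) ≈ 0.3679.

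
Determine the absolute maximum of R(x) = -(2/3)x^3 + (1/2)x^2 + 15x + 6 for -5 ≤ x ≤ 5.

R'(x) = -2x^2 + x + 15, which vanishes at x = -5/2 and x = 3.
Compare values at every candidate in [-5, 5]: R(-5) = 161/6, R(-5/2) = -431/24, R(3) = 75/2, R(5) = 61/6.
So the maximum is R(3) = 75/2.

75/2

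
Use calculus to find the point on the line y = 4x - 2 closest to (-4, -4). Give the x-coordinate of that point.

Minimize D(x)^2 = (x + 4)^2 + (4x + 2)^2.
d/dx[D^2] = 2(x + 4) + 2·4·(4x + 2) = 0 ⇒ x = -12/17.
Then y = -82/17 and the distance is √(196/17) ≈ 3.3955.

-12/17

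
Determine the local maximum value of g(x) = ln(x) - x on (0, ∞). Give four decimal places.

-1.0000

g'(x) = 1/x − 1 = 0 gives x = 1.
g''(x) = -1/x², which is negative for x > 0, so this is a local maximum.
g(1) = 1·ln(1) - 1 ≈ -1.0000.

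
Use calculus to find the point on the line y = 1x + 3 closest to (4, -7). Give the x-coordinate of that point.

-3

Minimize D(x)^2 = (x - 4)^2 + (x + 10)^2.
d/dx[D^2] = 2(x - 4) + 2·1·(x + 10) = 0 ⇒ x = -3.
Then y = 0 and the distance is √(98) ≈ 9.8995.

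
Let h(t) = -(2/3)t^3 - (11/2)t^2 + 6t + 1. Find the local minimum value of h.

h'(t) = -2t^2 - 11t + 6. Setting h'(t) = 0 gives t ∈ {-6, 1/2}.
Second-derivative test with h''(t) = -4t - 11: h''(-6) = 13 > 0 ⇒ local minimum; h''(1/2) = -13 < 0 ⇒ local maximum.
The local minimum is h(-6) = -89.

-89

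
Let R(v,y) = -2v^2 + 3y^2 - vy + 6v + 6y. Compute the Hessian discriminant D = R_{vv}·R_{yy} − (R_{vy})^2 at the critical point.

-25

∂R/∂v = -4v - y + 6 = 0 and ∂R/∂y = -v + 6y + 6 = 0, so (v, y) = (42/25, -18/25).
The Hessian has R_{vv} = -4, R_{yy} = 6, R_{vy} = -1, giving D = -25 < 0, so the point is a saddle point.
D = (-4)·(6) − (-1)^2 = -25.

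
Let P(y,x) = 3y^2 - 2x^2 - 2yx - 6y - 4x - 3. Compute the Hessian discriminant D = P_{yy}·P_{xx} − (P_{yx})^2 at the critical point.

-28

∂P/∂y = 6y - 2x - 6 = 0 and ∂P/∂x = -2y - 4x - 4 = 0, so (y, x) = (4/7, -9/7).
The Hessian has P_{yy} = 6, P_{xx} = -4, P_{yx} = -2, giving D = -28 < 0, so the point is a saddle point.
D = (6)·(-4) − (-2)^2 = -28.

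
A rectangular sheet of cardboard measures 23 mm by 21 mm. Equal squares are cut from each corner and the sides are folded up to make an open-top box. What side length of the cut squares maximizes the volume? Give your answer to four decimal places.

3.6553

With cut size x, the volume is V(x) = x(23 − 2x)(21 − 2x) for 0 < x < 10.5.
V'(x) = 12x^2 − 176x + 483. Setting V'(x) = 0 gives x ≈ 3.6553 (the root in (0, 10.5)).
V''(x) = 24x − 176 is negative there, so this is the maximum; V ≈ 785.0798.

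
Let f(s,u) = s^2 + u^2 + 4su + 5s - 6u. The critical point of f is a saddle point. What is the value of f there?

181/12

∂f/∂s = 2s + 4u + 5 = 0 and ∂f/∂u = 4s + 2u - 6 = 0, so (s, u) = (17/6, -8/3).
The Hessian has f_{ss} = 2, f_{uu} = 2, f_{su} = 4, giving D = -12 < 0, so the point is a saddle point.
f(17/6, -8/3) = 181/12.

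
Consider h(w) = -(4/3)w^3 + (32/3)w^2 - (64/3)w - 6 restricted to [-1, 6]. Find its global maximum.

82/3

Differentiating, h'(w) = -4w^2 + (64/3)w - 64/3; which vanishes at w = 4/3 and w = 4.
Compare values at every candidate in [-1, 6]: h(-1) = 82/3, h(4/3) = -1510/81, h(4) = -6, h(6) = -38.
Hence the absolute maximum is 82/3 at w = -1.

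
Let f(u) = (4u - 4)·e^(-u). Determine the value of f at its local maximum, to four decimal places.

0.5413

Differentiating with the product rule gives f'(u) = (-4u + 8)·e^(-u). Since e^(-u) > 0, the only critical point is u = 2.
f''(2) has the same sign as -4 < 0, so this is a local maximum.
f(2) = (4)·e^(-2) ≈ 0.5413.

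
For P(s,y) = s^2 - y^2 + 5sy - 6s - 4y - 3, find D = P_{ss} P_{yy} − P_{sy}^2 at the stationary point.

∂P/∂s = 2s + 5y - 6 = 0 and ∂P/∂y = 5s - 2y - 4 = 0, so (s, y) = (32/29, 22/29).
The Hessian has P_{ss} = 2, P_{yy} = -2, P_{sy} = 5, giving D = -29 < 0, so the point is a saddle point.
D = (2)·(-2) − (5)^2 = -29.

-29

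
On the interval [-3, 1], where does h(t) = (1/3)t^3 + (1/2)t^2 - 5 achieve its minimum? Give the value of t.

h'(t) = t^2 + t, which vanishes at t = -1 and t = 0.
Compare values at every candidate in [-3, 1]: h(-3) = -19/2,  h(-1) = -29/6,  h(0) = -5,  h(1) = -25/6.
The minimum over the interval is -19/2, attained at t = -3.

-3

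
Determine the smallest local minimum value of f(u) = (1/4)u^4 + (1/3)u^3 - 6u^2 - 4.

-172/3

f'(u) = u^3 + u^2 - 12u = 0 at u = -4, 0, 3.
Since f''(u) = 3u^2 + 2u - 12, we get f''(-4) = 28 > 0 ⇒ local minimum; f''(0) = -12 < 0 ⇒ local maximum; f''(3) = 21 > 0 ⇒ local minimum.
Thus f has its smallest local minimum at u = -4, with value -172/3.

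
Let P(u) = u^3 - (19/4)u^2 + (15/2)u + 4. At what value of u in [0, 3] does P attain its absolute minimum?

The derivative is 3u^2 - (19/2)u + 15/2, which vanishes at u = 3/2 and u = 5/3.
Evaluating at the critical points and endpoints: P(0) = 4, P(3/2) = 127/16, P(5/3) = 857/108, P(3) = 43/4.
So the minimum is P(0) = 4.

0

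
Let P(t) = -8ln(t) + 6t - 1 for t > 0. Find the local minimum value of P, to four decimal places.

4.6985

P'(t) = -8/t + 6 = 0 gives t = 4/3.
P''(t) = 8/t², which is positive for t > 0, so this is a local minimum.
P(4/3) = -8·ln(4/3) + 8 - 1 ≈ 4.6985.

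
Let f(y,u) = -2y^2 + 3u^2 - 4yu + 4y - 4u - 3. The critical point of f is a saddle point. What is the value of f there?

-21/5

∂f/∂y = -4y - 4u + 4 = 0 and ∂f/∂u = -4y + 6u - 4 = 0, so (y, u) = (1/5, 4/5).
The Hessian has f_{yy} = -4, f_{uu} = 6, f_{yu} = -4, giving D = -40 < 0, so the point is a saddle point.
f(1/5, 4/5) = -21/5.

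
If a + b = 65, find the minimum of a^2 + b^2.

With a + b = 65, a^2 + b^2 = a^2 + (65 − a)^2.
The derivative 2a − 2(65 − a) = 4a − 130 vanishes at a = 65/2; second derivative 4 > 0, a minimum.
The minimum is 2·(65/2)^2 = 4225/2.

4225/2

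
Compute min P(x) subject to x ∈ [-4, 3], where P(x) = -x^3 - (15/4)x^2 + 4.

-227/4

Differentiating, P'(x) = -3x^2 - (15/2)x; which vanishes at x = -5/2 and x = 0.
Evaluating at the critical points and endpoints: P(-4) = 8,  P(-5/2) = -61/16,  P(0) = 4,  P(3) = -227/4.
So the minimum is P(3) = -227/4.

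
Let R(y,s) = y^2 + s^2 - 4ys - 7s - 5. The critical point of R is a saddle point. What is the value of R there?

∂R/∂y = 2y - 4s = 0 and ∂R/∂s = -4y + 2s - 7 = 0, so (y, s) = (-7/3, -7/6).
The Hessian has R_{yy} = 2, R_{ss} = 2, R_{ys} = -4, giving D = -12 < 0, so the point is a saddle point.
R(-7/3, -7/6) = -11/12.

-11/12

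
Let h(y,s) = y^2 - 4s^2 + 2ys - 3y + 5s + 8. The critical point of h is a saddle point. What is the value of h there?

∂h/∂y = 2y + 2s - 3 = 0 and ∂h/∂s = 2y - 8s + 5 = 0, so (y, s) = (7/10, 4/5).
The Hessian has h_{yy} = 2, h_{ss} = -8, h_{ys} = 2, giving D = -20 < 0, so the point is a saddle point.
h(7/10, 4/5) = 179/20.

179/20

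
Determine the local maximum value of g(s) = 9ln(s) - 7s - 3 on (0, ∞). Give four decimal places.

-9.7382

g'(s) = 9/s − 7 = 0 gives s = 9/7.
g''(s) = -9/s², which is negative for s > 0, so this is a local maximum.
g(9/7) = 9·ln(9/7) - 9 - 3 ≈ -9.7382.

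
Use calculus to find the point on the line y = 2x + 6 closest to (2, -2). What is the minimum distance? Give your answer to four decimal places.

5.3666

Minimize D(x)^2 = (x - 2)^2 + (2x + 8)^2.
d/dx[D^2] = 2(x - 2) + 2·2·(2x + 8) = 0 ⇒ x = -14/5.
Then y = 2/5 and the distance is √(144/5) ≈ 5.3666.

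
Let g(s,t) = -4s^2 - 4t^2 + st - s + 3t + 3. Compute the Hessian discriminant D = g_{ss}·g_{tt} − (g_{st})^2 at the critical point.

63

∂g/∂s = -8s + t - 1 = 0 and ∂g/∂t = s - 8t + 3 = 0, so (s, t) = (-5/63, 23/63).
The Hessian has g_{ss} = -8, g_{tt} = -8, g_{st} = 1, giving D = 63 > 0 with g_{ss} < 0, so the point is a local maximum.
D = (-8)·(-8) − (1)^2 = 63.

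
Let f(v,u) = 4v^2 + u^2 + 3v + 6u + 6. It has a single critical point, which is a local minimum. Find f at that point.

∂f/∂v = 8v + 3 = 0 and ∂f/∂u = 2u + 6 = 0, so (v, u) = (-3/8, -3).
The Hessian has f_{vv} = 8, f_{uu} = 2, f_{vu} = 0, giving D = 16 > 0 with f_{vv} > 0, so the point is a local minimum.
f(-3/8, -3) = -57/16.

-57/16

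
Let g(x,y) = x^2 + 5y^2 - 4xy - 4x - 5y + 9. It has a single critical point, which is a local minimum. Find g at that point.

∂g/∂x = 2x - 4y - 4 = 0 and ∂g/∂y = -4x + 10y - 5 = 0, so (x, y) = (15, 13/2).
The Hessian has g_{xx} = 2, g_{yy} = 10, g_{xy} = -4, giving D = 4 > 0 with g_{xx} > 0, so the point is a local minimum.
g(15, 13/2) = -149/4.

-149/4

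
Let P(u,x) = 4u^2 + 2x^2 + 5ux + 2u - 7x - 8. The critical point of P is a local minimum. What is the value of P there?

-330/7

∂P/∂u = 8u + 5x + 2 = 0 and ∂P/∂x = 5u + 4x - 7 = 0, so (u, x) = (-43/7, 66/7).
The Hessian has P_{uu} = 8, P_{xx} = 4, P_{ux} = 5, giving D = 7 > 0 with P_{uu} > 0, so the point is a local minimum.
P(-43/7, 66/7) = -330/7.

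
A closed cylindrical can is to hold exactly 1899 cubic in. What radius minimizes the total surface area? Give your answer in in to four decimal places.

With radius r and height h, πr²h = 1899 so h = 1899/(πr²), and S(r) = 2πr² + 2πrh = 2πr² + 2·1899/r.
S'(r) = 4πr − 2·1899/r² = 0 ⇒ r³ = 1899/(2π), so r ≈ 6.7109 and h = 2r ≈ 13.4218.
S''(r) = 4π + 4·1899/r³ > 0, so this is the minimum; S ≈ 848.9156.

6.7109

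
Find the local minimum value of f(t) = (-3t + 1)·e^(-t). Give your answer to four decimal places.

-0.7908

Differentiating with the product rule gives f'(t) = (3t - 4)·e^(-t). Since e^(-t) > 0, the only critical point is t = 4/3.
f''(4/3) has the same sign as 3 > 0, so this is a local minimum.
f(4/3) = (-3)·e^(-4/3) ≈ -0.7908.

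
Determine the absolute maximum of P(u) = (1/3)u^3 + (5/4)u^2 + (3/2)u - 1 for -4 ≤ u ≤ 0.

The derivative is u^2 + (5/2)u + 3/2, which vanishes at u = -3/2 and u = -1.
Compare values at every candidate in [-4, 0]: P(-4) = -25/3,  P(-3/2) = -25/16,  P(-1) = -19/12,  P(0) = -1.
Hence the absolute maximum is -1 at u = 0.

-1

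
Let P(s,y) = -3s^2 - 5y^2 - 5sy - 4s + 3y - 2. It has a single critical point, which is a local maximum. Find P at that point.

∂P/∂s = -6s - 5y - 4 = 0 and ∂P/∂y = -5s - 10y + 3 = 0, so (s, y) = (-11/7, 38/35).
The Hessian has P_{ss} = -6, P_{yy} = -10, P_{sy} = -5, giving D = 35 > 0 with P_{ss} < 0, so the point is a local maximum.
P(-11/7, 38/35) = 97/35.

97/35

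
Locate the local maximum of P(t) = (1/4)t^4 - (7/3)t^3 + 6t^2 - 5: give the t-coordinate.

P'(t) = t^3 - 7t^2 + 12t = 0 at t = 0, 3, 4.
Second-derivative test with P''(t) = 3t^2 - 14t + 12: P''(0) = 12 > 0 ⇒ local minimum; P''(3) = -3 < 0 ⇒ local maximum; P''(4) = 4 > 0 ⇒ local minimum.
Thus P has its local maximum at t = 3, with value 25/4.

3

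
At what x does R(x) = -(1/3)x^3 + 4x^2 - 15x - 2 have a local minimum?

3

R'(x) = -x^2 + 8x - 15 = 0 at x = 3, 5.
Since R''(x) = -2x + 8, we get R''(3) = 2 > 0 ⇒ local minimum; R''(5) = -2 < 0 ⇒ local maximum.
So the local minimum value is R(3) = -20.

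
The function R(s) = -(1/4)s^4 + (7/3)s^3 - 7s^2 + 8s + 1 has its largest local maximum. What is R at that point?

19/3

R'(s) = -s^3 + 7s^2 - 14s + 8 = 0 at s = 1, 2, 4.
Second-derivative test with R''(s) = -3s^2 + 14s - 14: R''(1) = -3 < 0 ⇒ local maximum; R''(2) = 2 > 0 ⇒ local minimum; R''(4) = -6 < 0 ⇒ local maximum.
So the largest local maximum value is R(4) = 19/3.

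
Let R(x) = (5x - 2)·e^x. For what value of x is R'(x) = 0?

R'(x) = 5·e^x + (5x - 2)·1·e^x = (5x + 3)·e^x. Since e^x > 0, the only critical point is x = -3/5.
R''(-3/5) has the same sign as 5 > 0, so this is a local minimum.
R(-3/5) = (-5)·e^(-3/5) ≈ -2.7441.

-3/5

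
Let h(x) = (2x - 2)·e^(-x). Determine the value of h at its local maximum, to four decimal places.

0.2707

By the product rule, h'(x) = (-2x + 4)·e^(-x). Since e^(-x) > 0, the only critical point is x = 2.
h''(2) has the same sign as -2 < 0, so this is a local maximum.
h(2) = (2)·e^(-2) ≈ 0.2707.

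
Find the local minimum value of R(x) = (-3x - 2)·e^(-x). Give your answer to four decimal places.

-2.1496

Differentiating with the product rule gives R'(x) = (3x - 1)·e^(-x). Since e^(-x) > 0, the only critical point is x = 1/3.
R''(1/3) has the same sign as 3 > 0, so this is a local minimum.
R(1/3) = (-3)·e^(-1/3) ≈ -2.1496.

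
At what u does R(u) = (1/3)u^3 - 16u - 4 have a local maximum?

R'(u) = u^2 - 16. Setting R'(u) = 0 gives u ∈ {-4, 4}.
Second-derivative test with R''(u) = 2u: R''(-4) = -8 < 0 ⇒ local maximum; R''(4) = 8 > 0 ⇒ local minimum.
So the local maximum value is R(-4) = 116/3.

-4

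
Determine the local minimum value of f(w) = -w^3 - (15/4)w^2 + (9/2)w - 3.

f'(w) = -3w^2 - (15/2)w + 9/2. Setting f'(w) = 0 gives w ∈ {-3, 1/2}.
Second-derivative test with f''(w) = -6w - 15/2: f''(-3) = 21/2 > 0 ⇒ local minimum; f''(1/2) = -21/2 < 0 ⇒ local maximum.
Thus f has its local minimum at w = -3, with value -93/4.

-93/4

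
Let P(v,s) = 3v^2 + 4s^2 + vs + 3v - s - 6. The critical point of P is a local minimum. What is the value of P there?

-324/47

∂P/∂v = 6v + s + 3 = 0 and ∂P/∂s = v + 8s - 1 = 0, so (v, s) = (-25/47, 9/47).
The Hessian has P_{vv} = 6, P_{ss} = 8, P_{vs} = 1, giving D = 47 > 0 with P_{vv} > 0, so the point is a local minimum.
P(-25/47, 9/47) = -324/47.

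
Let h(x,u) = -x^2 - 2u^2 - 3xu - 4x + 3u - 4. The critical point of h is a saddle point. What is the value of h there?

∂h/∂x = -2x - 3u - 4 = 0 and ∂h/∂u = -3x - 4u + 3 = 0, so (x, u) = (25, -18).
The Hessian has h_{xx} = -2, h_{uu} = -4, h_{xu} = -3, giving D = -1 < 0, so the point is a saddle point.
h(25, -18) = -81.

-81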